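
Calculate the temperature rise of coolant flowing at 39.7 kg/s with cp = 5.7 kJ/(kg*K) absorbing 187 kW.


dT = Q / (m_dot * cp)
dT = 187 / (39.7 * 5.7)
dT = 0.82637 C

0.82637


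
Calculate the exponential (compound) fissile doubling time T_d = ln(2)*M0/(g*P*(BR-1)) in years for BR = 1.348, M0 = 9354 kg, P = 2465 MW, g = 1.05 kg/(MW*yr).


Breeding gain G = BR - 1 = 1.348 - 1 = 0.348
Fissile production rate = g * P * G = 1.05 * 2465 * 0.348 = 900.711 kg/yr
T_d = ln(2) * M0 / (g * P * G)
T_d = ln(2) * 9354 / 900.711 = 7.1984 yr

7.1984


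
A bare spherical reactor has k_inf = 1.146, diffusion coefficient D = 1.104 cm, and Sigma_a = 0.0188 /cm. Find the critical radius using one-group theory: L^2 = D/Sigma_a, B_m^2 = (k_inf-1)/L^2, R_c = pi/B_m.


L^2 = D / Sigma_a = 1.104 / 0.0188 = 58.72340 cm^2
B_m^2 = (k_inf - 1) / L^2 = (1.146 - 1) / 58.72340 = 0.002486232 /cm^2
For a bare sphere: B_g = pi/R, so R_c = pi / sqrt(B_m^2)
R_c = pi / sqrt(0.002486232) = 63.006 cm

63.006


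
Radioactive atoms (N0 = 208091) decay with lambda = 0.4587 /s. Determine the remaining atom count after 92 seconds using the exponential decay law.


N = N0 * exp(-lambda * t)
N = 208091 * exp(-0.4587 * 92)
N = 9.7916e-14

9.7916e-14


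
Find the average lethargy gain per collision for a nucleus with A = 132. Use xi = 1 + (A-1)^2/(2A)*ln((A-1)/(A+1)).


xi = 1 + (A-1)^2/(2A) * ln((A-1)/(A+1))
xi = 1 + (132-1)^2/(2*132) * ln((132-1)/(132 +1))
xi = 0.015075

0.015075


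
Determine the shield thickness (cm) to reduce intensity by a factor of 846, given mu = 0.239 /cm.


x = ln(factor) / mu
x = ln(846) / 0.239
x = 28.203 cm

28.203


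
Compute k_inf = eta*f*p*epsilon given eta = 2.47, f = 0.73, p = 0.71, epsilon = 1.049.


k_inf = eta * f * p * epsilon
k_inf = 2.47 * 0.73 * 0.71 * 1.049
k_inf = 1.3429

1.3429


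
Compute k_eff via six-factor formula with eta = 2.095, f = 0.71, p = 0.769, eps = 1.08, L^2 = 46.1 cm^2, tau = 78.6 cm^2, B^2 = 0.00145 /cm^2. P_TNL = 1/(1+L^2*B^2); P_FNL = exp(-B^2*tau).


k_inf = eta*f*p*eps = 2.095*0.71*0.769*1.08 = 1.235357
P_TNL = 1/(1 + L^2*B^2) = 1/(1 + 46.1*0.00145) = 0.9373433
P_FNL = exp(-B^2*tau) = exp(-0.00145*78.6) = 0.8922847
k_eff = k_inf * P_TNL * P_FNL = 1.235357 * 0.9373433 * 0.8922847
k_eff = 1.0332

1.0332


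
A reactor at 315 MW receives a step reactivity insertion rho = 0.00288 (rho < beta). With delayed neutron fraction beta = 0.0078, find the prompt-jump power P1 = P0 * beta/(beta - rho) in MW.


P1/P0 = beta / (beta - rho)
P1/P0 = 0.0078 / (0.0078 - 0.00288) = 1.585366
P1 = 315 * 1.585366 = 499.39 MW

499.39


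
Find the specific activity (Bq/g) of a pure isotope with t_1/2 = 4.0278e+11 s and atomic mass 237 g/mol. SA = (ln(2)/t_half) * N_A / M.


lambda = ln(2) / t_half = ln(2) / 4.0278e+11 = 1.720908e-12 /s
SA = lambda * N_A / M
SA = 1.720908e-12 * 6.022e23 / 237
SA = 4.3727e+09 Bq/g

4.3727e+09


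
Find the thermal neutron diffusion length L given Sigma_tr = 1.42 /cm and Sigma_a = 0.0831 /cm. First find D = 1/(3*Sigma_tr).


D = 1 / (3 * Sigma_tr) = 1 / (3 * 1.42) = 0.2347418 cm
L = sqrt(D / Sigma_a)
L = sqrt(0.2347418 / 0.0831)
L = 1.6807 cm

1.6807


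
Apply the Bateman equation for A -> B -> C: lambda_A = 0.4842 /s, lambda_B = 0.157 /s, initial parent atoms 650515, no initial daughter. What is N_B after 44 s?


N_B(t) = lambda_A * N_A0 / (lambda_B - lambda_A) * [exp(-lambda_A*t) - exp(-lambda_B*t)]
exp(-0.4842*44) = 5.590400e-10; exp(-0.157*44) = 9.997553e-04
N_B = 0.4842 * 650515 / (0.157 - 0.4842) * (5.590400e-10 - 9.997553e-04)
N_B = 962.41

962.41


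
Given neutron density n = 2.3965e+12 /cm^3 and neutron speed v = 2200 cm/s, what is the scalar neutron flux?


phi = n * v
phi = 2.3965e+12 * 2200
phi = 5.2723e+15 /cm^2/s

5.2723e+15


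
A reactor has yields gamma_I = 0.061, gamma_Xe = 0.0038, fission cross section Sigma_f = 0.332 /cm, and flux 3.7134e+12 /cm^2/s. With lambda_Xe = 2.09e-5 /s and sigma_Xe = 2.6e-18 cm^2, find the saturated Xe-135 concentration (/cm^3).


Xe_eq = (gamma_I + gamma_Xe) * Sigma_f * phi / (lambda_Xe + sigma_Xe * phi)
Numerator = (0.061 + 0.0038) * 0.332 * 3.7134e+12 = 7.988860e+10
Denominator = 2.09e-5 + 2.6e-18 * 3.7134e+12 = 3.055484e-05
Xe_eq = 7.988860e+10 / 3.055484e-05 = 2.6146e+15 /cm^3

2.6146e+15


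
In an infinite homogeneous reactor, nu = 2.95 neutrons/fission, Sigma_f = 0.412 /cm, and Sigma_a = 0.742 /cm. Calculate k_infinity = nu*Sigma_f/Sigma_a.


k_inf = nu * Sigma_f / Sigma_a
k_inf = 2.95 * 0.412 / 0.742
k_inf = 1.6380

1.6380


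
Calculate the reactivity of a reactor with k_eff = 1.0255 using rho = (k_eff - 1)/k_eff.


rho = (k_eff - 1) / k_eff
rho = (1.0255 - 1) / 1.0255
rho = 0.024866

0.024866


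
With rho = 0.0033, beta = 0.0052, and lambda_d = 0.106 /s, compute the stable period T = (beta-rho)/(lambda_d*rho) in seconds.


T = (beta - rho) / (lambda_d * rho)
T = (0.0052 - 0.0033) / (0.106 * 0.0033)
T = 5.4317 s

5.4317


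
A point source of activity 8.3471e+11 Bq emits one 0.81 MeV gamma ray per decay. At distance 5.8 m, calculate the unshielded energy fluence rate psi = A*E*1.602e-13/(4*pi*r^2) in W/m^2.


psi = A * E * 1.602e-13 / (4*pi*r^2)
psi = 8.3471e+11 * 0.81 * 1.602e-13 / (4*pi*5.8^2)
psi = 2.5622e-04 W/m^2

2.5622e-04


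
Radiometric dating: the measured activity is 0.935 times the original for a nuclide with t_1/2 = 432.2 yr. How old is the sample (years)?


lambda = ln(2) / t_half = ln(2) / 432.2 = 0.001603765 /yr
t = -ln(A/A0) / lambda
t = -ln(0.935) / 0.001603765
t = 41.907 yr

41.907


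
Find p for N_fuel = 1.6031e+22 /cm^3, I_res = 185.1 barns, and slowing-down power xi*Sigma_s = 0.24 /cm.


p = exp(-N * I * 1e-24 / (xi*Sigma_s))
p = exp(-1.6031e+22 * 185.1 * 1e-24 / 0.24)
p = 4.2699e-06

4.2699e-06


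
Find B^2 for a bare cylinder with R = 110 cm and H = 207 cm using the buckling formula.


B^2 = (2.405/R)^2 + (pi/H)^2
B^2 = (2.405/110)^2 + (pi/207)^2
B^2 = 7.0835e-04 /cm^2

7.0835e-04


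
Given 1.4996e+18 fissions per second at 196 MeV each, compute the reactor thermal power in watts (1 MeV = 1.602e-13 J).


P = fission_rate * E_MeV * 1.602e-13
P = 1.4996e+18 * 196 * 1.602e-13
P = 4.7086e+07 W

4.7086e+07


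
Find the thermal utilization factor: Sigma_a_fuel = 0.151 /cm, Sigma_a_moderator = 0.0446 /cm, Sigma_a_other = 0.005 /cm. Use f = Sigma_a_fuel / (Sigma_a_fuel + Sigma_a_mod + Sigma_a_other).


f = Sigma_a_fuel / (Sigma_a_fuel + Sigma_a_mod + Sigma_a_other)
f = 0.151 / (0.151 + 0.0446 + 0.005)
f = 0.75274

0.75274


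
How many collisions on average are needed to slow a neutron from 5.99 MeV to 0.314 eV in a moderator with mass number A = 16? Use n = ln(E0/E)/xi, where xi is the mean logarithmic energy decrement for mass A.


xi = 1 + (A-1)^2/(2A)*ln((A-1)/(A+1)) = 0.1199467 (for A = 16)
n = ln(E0/E) / xi
n = ln(5.99e6 / 0.314) / 0.1199467
n = ln(1.907643e+07) / 0.1199467 = 139.76

139.76


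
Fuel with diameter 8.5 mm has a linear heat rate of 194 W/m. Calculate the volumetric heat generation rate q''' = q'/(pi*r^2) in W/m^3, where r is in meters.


r = D / 2 / 1000 = 8.5 / 2 / 1000 = 0.00425 m
q''' = q' / (pi * r^2)
q''' = 194 / (pi * 0.00425^2)
q''' = 3.4188e+06 W/m^3

3.4188e+06


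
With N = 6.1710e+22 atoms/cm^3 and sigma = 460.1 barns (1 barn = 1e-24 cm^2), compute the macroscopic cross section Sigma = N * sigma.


Sigma = N * sigma_barns * 1e-24
Sigma = 6.1710e+22 * 460.1 * 1e-24
Sigma = 28.393 /cm

28.393


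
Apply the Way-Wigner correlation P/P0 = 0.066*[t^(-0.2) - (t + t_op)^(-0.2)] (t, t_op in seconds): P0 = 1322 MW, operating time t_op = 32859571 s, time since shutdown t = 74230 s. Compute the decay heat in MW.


P/P0 = 0.066 * [t^(-0.2) - (t + t_op)^(-0.2)]
P/P0 = 0.066 * [74230^(-0.2) - (74230 + 32859571)^(-0.2)]
P/P0 = 0.066 * [0.1061412 - 0.03136690] = 0.004935104
P = 1322 * 0.004935104 = 6.5242 MW

6.5242


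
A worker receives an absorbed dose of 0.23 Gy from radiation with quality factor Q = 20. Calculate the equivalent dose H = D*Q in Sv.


H = D * Q
H = 0.23 * 20
H = 4.6000 Sv

4.6000


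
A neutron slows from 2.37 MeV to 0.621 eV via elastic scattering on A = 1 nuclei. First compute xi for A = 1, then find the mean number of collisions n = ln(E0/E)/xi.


xi = 1 + (A-1)^2/(2A)*ln((A-1)/(A+1)) = 1 (for A = 1)
n = ln(E0/E) / xi
n = ln(2.37e6 / 0.621) / 1
n = ln(3.816425e+06) / 1 = 15.155

15.155


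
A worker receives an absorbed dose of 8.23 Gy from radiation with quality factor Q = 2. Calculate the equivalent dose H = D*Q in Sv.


H = D * Q
H = 8.23 * 2
H = 16.460 Sv

16.460


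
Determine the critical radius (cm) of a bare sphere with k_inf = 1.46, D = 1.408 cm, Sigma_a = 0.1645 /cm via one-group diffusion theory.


L^2 = D / Sigma_a = 1.408 / 0.1645 = 8.559271 cm^2
B_m^2 = (k_inf - 1) / L^2 = (1.46 - 1) / 8.559271 = 0.05374289 /cm^2
For a bare sphere: B_g = pi/R, so R_c = pi / sqrt(B_m^2)
R_c = pi / sqrt(0.05374289) = 13.552 cm

13.552


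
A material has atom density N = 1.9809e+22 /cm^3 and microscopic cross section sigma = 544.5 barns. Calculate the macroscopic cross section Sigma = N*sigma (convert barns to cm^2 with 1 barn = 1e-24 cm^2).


Sigma = N * sigma_barns * 1e-24
Sigma = 1.9809e+22 * 544.5 * 1e-24
Sigma = 10.786 /cm

10.786


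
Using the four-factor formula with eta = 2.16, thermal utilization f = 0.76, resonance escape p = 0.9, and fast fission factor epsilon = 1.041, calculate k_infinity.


k_inf = eta * f * p * epsilon
k_inf = 2.16 * 0.76 * 0.9 * 1.041
k_inf = 1.5380

1.5380


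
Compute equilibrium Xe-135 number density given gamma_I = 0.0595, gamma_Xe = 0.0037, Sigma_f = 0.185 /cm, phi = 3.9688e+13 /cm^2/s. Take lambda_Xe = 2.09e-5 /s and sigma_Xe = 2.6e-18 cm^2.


Xe_eq = (gamma_I + gamma_Xe) * Sigma_f * phi / (lambda_Xe + sigma_Xe * phi)
Numerator = (0.0595 + 0.0037) * 0.185 * 3.9688e+13 = 4.640321e+11
Denominator = 2.09e-5 + 2.6e-18 * 3.9688e+13 = 1.240888e-04
Xe_eq = 4.640321e+11 / 1.240888e-04 = 3.7395e+15 /cm^3

3.7395e+15


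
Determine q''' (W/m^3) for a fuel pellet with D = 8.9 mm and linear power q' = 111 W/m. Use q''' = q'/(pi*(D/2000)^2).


r = D / 2 / 1000 = 8.9 / 2 / 1000 = 0.00445 m
q''' = q' / (pi * r^2)
q''' = 111 / (pi * 0.00445^2)
q''' = 1.7842e+06 W/m^3

1.7842e+06


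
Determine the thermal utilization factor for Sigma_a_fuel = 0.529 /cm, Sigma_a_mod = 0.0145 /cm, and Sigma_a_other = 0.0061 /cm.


f = Sigma_a_fuel / (Sigma_a_fuel + Sigma_a_mod + Sigma_a_other)
f = 0.529 / (0.529 + 0.0145 + 0.0061)
f = 0.96252

0.96252


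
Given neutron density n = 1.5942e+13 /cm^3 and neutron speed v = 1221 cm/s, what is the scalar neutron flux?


phi = n * v
phi = 1.5942e+13 * 1221
phi = 1.9465e+16 /cm^2/s

1.9465e+16


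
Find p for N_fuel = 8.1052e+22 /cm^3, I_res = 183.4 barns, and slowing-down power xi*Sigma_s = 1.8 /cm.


p = exp(-N * I * 1e-24 / (xi*Sigma_s))
p = exp(-8.1052e+22 * 183.4 * 1e-24 / 1.8)
p = 2.5910e-04

2.5910e-04


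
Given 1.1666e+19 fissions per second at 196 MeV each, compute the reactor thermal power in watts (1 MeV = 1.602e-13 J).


P = fission_rate * E_MeV * 1.602e-13
P = 1.1666e+19 * 196 * 1.602e-13
P = 3.6630e+08 W

3.6630e+08


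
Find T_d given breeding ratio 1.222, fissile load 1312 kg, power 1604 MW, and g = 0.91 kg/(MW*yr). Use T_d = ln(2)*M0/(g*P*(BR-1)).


Breeding gain G = BR - 1 = 1.222 - 1 = 0.222
Fissile production rate = g * P * G = 0.91 * 1604 * 0.222 = 324.04008 kg/yr
T_d = ln(2) * M0 / (g * P * G)
T_d = ln(2) * 1312 / 324.04008 = 2.8065 yr

2.8065


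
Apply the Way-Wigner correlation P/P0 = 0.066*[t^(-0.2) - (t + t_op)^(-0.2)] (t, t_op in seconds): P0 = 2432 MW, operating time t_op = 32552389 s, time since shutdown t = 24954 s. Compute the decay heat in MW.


P/P0 = 0.066 * [t^(-0.2) - (t + t_op)^(-0.2)]
P/P0 = 0.066 * [24954^(-0.2) - (24954 + 32552389)^(-0.2)]
P/P0 = 0.066 * [0.1319994 - 0.03143525] = 0.006637234
P = 2432 * 0.006637234 = 16.142 MW

16.142


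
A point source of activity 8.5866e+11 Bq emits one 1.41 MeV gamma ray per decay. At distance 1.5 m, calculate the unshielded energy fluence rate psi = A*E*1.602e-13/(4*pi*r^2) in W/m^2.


psi = A * E * 1.602e-13 / (4*pi*r^2)
psi = 8.5866e+11 * 1.41 * 1.602e-13 / (4*pi*1.5^2)
psi = 0.0068598 W/m^2

0.0068598


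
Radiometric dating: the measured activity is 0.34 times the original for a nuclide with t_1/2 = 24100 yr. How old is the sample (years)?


lambda = ln(2) / t_half = ln(2) / 24100 = 2.876129e-05 /yr
t = -ln(A/A0) / lambda
t = -ln(0.34) / 2.876129e-05
t = 37509 yr

37509


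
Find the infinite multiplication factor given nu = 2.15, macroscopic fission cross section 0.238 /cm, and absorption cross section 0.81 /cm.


k_inf = nu * Sigma_f / Sigma_a
k_inf = 2.15 * 0.238 / 0.81
k_inf = 0.63173

0.63173


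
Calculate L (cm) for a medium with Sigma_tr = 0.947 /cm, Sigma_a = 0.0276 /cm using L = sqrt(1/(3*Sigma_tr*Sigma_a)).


D = 1 / (3 * Sigma_tr) = 1 / (3 * 0.947) = 0.3519887 cm
L = sqrt(D / Sigma_a)
L = sqrt(0.3519887 / 0.0276)
L = 3.5712 cm

3.5712


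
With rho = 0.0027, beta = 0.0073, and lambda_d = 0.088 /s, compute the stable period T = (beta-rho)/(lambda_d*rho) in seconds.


T = (beta - rho) / (lambda_d * rho)
T = (0.0073 - 0.0027) / (0.088 * 0.0027)
T = 19.360 s

19.360


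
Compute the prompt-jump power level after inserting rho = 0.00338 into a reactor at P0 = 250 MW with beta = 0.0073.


P1/P0 = beta / (beta - rho)
P1/P0 = 0.0073 / (0.0073 - 0.00338) = 1.862245
P1 = 250 * 1.862245 = 465.56 MW

465.56


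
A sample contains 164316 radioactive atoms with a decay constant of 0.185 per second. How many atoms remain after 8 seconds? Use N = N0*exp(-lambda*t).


N = N0 * exp(-lambda * t)
N = 164316 * exp(-0.185 * 8)
N = 37405

37405


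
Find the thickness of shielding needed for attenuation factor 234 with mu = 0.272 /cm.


x = ln(factor) / mu
x = ln(234) / 0.272
x = 20.056 cm

20.056


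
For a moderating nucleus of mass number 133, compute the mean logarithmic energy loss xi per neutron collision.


xi = 1 + (A-1)^2/(2A) * ln((A-1)/(A+1))
xi = 1 + (133-1)^2/(2*133) * ln((133-1)/(133 +1))
xi = 0.014962

0.014962


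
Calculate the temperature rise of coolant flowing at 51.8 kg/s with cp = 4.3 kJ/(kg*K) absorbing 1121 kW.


dT = Q / (m_dot * cp)
dT = 1121 / (51.8 * 4.3)
dT = 5.0328 C

5.0328


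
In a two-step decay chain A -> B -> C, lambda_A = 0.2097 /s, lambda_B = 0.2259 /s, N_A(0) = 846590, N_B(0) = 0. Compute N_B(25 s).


N_B(t) = lambda_A * N_A0 / (lambda_B - lambda_A) * [exp(-lambda_A*t) - exp(-lambda_B*t)]
exp(-0.2097*25) = 0.005287023; exp(-0.2259*25) = 0.003526322
N_B = 0.2097 * 846590 / (0.2259 - 0.2097) * (0.005287023 - 0.003526322)
N_B = 19295

19295


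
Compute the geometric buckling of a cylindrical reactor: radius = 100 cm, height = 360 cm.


B^2 = (2.405/R)^2 + (pi/H)^2
B^2 = (2.405/100)^2 + (pi/360)^2
B^2 = 6.5456e-04 /cm^2

6.5456e-04


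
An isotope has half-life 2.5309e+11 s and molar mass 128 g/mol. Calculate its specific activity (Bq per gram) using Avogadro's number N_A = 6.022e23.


lambda = ln(2) / t_half = ln(2) / 2.5309e+11 = 2.738738e-12 /s
SA = lambda * N_A / M
SA = 2.738738e-12 * 6.022e23 / 128
SA = 1.2885e+10 Bq/g

1.2885e+10


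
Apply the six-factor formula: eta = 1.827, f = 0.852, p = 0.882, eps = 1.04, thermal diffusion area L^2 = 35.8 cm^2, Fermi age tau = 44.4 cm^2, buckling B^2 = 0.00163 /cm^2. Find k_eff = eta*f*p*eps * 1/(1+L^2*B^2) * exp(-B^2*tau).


k_inf = eta*f*p*eps = 1.827*0.852*0.882*1.04 = 1.427842
P_TNL = 1/(1 + L^2*B^2) = 1/(1 + 35.8*0.00163) = 0.9448634
P_FNL = exp(-B^2*tau) = exp(-0.00163*44.4) = 0.9301848
k_eff = k_inf * P_TNL * P_FNL = 1.427842 * 0.9448634 * 0.9301848
k_eff = 1.2549

1.2549


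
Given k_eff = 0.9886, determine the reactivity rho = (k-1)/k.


rho = (k_eff - 1) / k_eff
rho = (0.9886 - 1) / 0.9886
rho = -0.011531

-0.011531


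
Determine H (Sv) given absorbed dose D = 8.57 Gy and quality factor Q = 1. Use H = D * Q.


H = D * Q
H = 8.57 * 1
H = 8.5700 Sv

8.5700


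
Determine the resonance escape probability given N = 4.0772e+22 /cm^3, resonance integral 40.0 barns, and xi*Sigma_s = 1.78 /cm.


p = exp(-N * I * 1e-24 / (xi*Sigma_s))
p = exp(-4.0772e+22 * 40.0 * 1e-24 / 1.78)
p = 0.40003

0.40003


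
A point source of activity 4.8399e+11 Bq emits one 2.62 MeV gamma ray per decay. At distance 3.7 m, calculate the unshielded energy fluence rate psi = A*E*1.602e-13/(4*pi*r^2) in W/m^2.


psi = A * E * 1.602e-13 / (4*pi*r^2)
psi = 4.8399e+11 * 2.62 * 1.602e-13 / (4*pi*3.7^2)
psi = 0.0011808 W/m^2

0.0011808


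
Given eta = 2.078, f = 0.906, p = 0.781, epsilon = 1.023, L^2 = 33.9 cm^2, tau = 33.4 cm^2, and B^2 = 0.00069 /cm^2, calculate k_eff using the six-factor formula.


k_inf = eta*f*p*eps = 2.078*0.906*0.781*1.023 = 1.504182
P_TNL = 1/(1 + L^2*B^2) = 1/(1 + 33.9*0.00069) = 0.9771436
P_FNL = exp(-B^2*tau) = exp(-0.00069*33.4) = 0.9772175
k_eff = k_inf * P_TNL * P_FNL = 1.504182 * 0.9771436 * 0.9772175
k_eff = 1.4363

1.4363


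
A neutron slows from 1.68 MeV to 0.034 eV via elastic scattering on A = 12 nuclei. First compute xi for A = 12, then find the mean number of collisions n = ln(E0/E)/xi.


xi = 1 + (A-1)^2/(2A)*ln((A-1)/(A+1)) = 0.1577690 (for A = 12)
n = ln(E0/E) / xi
n = ln(1.68e6 / 0.034) / 0.1577690
n = ln(4.941176e+07) / 0.1577690 = 112.29

112.29


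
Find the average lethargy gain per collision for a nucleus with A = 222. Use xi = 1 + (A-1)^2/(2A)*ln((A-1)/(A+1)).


xi = 1 + (A-1)^2/(2A) * ln((A-1)/(A+1))
xi = 1 + (222-1)^2/(2*222) * ln((222-1)/(222 +1))
xi = 0.0089820

0.0089820


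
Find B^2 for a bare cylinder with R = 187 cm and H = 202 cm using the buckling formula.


B^2 = (2.405/R)^2 + (pi/H)^2
B^2 = (2.405/187)^2 + (pi/202)^2
B^2 = 4.0728e-04 /cm^2

4.0728e-04


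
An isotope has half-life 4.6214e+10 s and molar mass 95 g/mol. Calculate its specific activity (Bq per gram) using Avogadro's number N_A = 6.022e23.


lambda = ln(2) / t_half = ln(2) / 4.6214e+10 = 1.499864e-11 /s
SA = lambda * N_A / M
SA = 1.499864e-11 * 6.022e23 / 95
SA = 9.5076e+10 Bq/g

9.5076e+10


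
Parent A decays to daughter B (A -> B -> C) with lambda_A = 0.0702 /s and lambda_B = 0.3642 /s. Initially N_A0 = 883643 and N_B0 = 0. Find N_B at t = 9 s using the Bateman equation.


N_B(t) = lambda_A * N_A0 / (lambda_B - lambda_A) * [exp(-lambda_A*t) - exp(-lambda_B*t)]
exp(-0.0702*9) = 0.5316340; exp(-0.3642*9) = 0.03771113
N_B = 0.0702 * 883643 / (0.3642 - 0.0702) * (0.5316340 - 0.03771113)
N_B = 104214

104214


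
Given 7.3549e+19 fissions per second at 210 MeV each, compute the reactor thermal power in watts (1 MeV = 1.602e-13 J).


P = fission_rate * E_MeV * 1.602e-13
P = 7.3549e+19 * 210 * 1.602e-13
P = 2.4743e+09 W

2.4743e+09


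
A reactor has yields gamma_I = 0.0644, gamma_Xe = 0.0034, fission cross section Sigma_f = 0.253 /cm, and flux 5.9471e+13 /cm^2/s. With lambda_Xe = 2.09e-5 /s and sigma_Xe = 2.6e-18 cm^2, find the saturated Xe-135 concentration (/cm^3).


Xe_eq = (gamma_I + gamma_Xe) * Sigma_f * phi / (lambda_Xe + sigma_Xe * phi)
Numerator = (0.0644 + 0.0034) * 0.253 * 5.9471e+13 = 1.020130e+12
Denominator = 2.09e-5 + 2.6e-18 * 5.9471e+13 = 1.755246e-04
Xe_eq = 1.020130e+12 / 1.755246e-04 = 5.8119e+15 /cm^3

5.8119e+15


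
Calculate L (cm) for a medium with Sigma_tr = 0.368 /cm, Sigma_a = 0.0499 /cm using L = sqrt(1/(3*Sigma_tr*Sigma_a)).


D = 1 / (3 * Sigma_tr) = 1 / (3 * 0.368) = 0.9057971 cm
L = sqrt(D / Sigma_a)
L = sqrt(0.9057971 / 0.0499)
L = 4.2605 cm

4.2605


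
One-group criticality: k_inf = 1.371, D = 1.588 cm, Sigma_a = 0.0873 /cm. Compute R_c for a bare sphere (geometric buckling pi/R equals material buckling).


L^2 = D / Sigma_a = 1.588 / 0.0873 = 18.19015 cm^2
B_m^2 = (k_inf - 1) / L^2 = (1.371 - 1) / 18.19015 = 0.02039565 /cm^2
For a bare sphere: B_g = pi/R, so R_c = pi / sqrt(B_m^2)
R_c = pi / sqrt(0.02039565) = 21.998 cm

21.998


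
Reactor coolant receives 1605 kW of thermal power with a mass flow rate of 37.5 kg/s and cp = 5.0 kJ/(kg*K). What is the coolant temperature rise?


dT = Q / (m_dot * cp)
dT = 1605 / (37.5 * 5.0)
dT = 8.5600 C

8.5600


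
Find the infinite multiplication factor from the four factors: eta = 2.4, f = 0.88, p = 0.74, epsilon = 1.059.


k_inf = eta * f * p * epsilon
k_inf = 2.4 * 0.88 * 0.74 * 1.059
k_inf = 1.6551

1.6551


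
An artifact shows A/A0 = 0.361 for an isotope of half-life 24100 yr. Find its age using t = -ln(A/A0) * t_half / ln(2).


lambda = ln(2) / t_half = ln(2) / 24100 = 2.876129e-05 /yr
t = -ln(A/A0) / lambda
t = -ln(0.361) / 2.876129e-05
t = 35425 yr

35425


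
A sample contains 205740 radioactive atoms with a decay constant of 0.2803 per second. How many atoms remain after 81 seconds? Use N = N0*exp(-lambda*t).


N = N0 * exp(-lambda * t)
N = 205740 * exp(-0.2803 * 81)
N = 2.8377e-05

2.8377e-05


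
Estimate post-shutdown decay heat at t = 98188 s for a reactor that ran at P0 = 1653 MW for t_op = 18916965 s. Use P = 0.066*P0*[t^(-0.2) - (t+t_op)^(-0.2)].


P/P0 = 0.066 * [t^(-0.2) - (t + t_op)^(-0.2)]
P/P0 = 0.066 * [98188^(-0.2) - (98188 + 18916965)^(-0.2)]
P/P0 = 0.066 * [0.1003664 - 0.03500903] = 0.004313586
P = 1653 * 0.004313586 = 7.1304 MW

7.1304


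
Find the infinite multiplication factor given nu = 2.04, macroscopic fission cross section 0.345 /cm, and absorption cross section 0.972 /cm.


k_inf = nu * Sigma_f / Sigma_a
k_inf = 2.04 * 0.345 / 0.972
k_inf = 0.72407

0.72407


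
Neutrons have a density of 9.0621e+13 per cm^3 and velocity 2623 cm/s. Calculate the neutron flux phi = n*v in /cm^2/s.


phi = n * v
phi = 9.0621e+13 * 2623
phi = 2.3770e+17 /cm^2/s

2.3770e+17


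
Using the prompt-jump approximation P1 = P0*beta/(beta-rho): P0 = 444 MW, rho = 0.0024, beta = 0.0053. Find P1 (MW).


P1/P0 = beta / (beta - rho)
P1/P0 = 0.0053 / (0.0053 - 0.0024) = 1.827586
P1 = 444 * 1.827586 = 811.45 MW

811.45


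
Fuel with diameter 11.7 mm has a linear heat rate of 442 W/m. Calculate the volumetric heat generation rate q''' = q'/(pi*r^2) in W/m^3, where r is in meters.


r = D / 2 / 1000 = 11.7 / 2 / 1000 = 0.00585 m
q''' = q' / (pi * r^2)
q''' = 442 / (pi * 0.00585^2)
q''' = 4.1111e+06 W/m^3

4.1111e+06


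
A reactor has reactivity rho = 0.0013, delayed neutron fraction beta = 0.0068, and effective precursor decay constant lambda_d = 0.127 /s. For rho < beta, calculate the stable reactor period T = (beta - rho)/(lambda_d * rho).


T = (beta - rho) / (lambda_d * rho)
T = (0.0068 - 0.0013) / (0.127 * 0.0013)
T = 33.313 s

33.313


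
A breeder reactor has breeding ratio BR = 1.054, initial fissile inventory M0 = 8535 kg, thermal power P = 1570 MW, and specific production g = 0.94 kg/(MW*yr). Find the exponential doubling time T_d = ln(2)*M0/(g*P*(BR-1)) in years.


Breeding gain G = BR - 1 = 1.054 - 1 = 0.054
Fissile production rate = g * P * G = 0.94 * 1570 * 0.054 = 79.6932 kg/yr
T_d = ln(2) * M0 / (g * P * G)
T_d = ln(2) * 8535 / 79.6932 = 74.235 yr

74.235


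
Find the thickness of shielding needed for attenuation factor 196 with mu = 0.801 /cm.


x = ln(factor) / mu
x = ln(196) / 0.801
x = 6.5894 cm

6.5894


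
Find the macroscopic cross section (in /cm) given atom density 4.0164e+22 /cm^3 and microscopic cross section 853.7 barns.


Sigma = N * sigma_barns * 1e-24
Sigma = 4.0164e+22 * 853.7 * 1e-24
Sigma = 34.288 /cm

34.288


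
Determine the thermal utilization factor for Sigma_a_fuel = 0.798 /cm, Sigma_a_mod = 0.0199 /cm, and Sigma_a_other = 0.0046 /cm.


f = Sigma_a_fuel / (Sigma_a_fuel + Sigma_a_mod + Sigma_a_other)
f = 0.798 / (0.798 + 0.0199 + 0.0046)
f = 0.97021

0.97021


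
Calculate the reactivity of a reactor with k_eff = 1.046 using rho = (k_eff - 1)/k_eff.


rho = (k_eff - 1) / k_eff
rho = (1.046 - 1) / 1.046
rho = 0.043977

0.043977


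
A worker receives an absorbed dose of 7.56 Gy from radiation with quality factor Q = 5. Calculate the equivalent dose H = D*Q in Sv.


H = D * Q
H = 7.56 * 5
H = 37.800 Sv

37.800


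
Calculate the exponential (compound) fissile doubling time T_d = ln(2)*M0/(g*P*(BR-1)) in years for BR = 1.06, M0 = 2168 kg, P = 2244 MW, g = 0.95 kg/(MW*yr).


Breeding gain G = BR - 1 = 1.06 - 1 = 0.06
Fissile production rate = g * P * G = 0.95 * 2244 * 0.06 = 127.908 kg/yr
T_d = ln(2) * M0 / (g * P * G)
T_d = ln(2) * 2168 / 127.908 = 11.749 yr

11.749


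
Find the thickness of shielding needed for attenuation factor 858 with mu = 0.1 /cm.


x = ln(factor) / mu
x = ln(858) / 0.1
x = 67.546 cm

67.546


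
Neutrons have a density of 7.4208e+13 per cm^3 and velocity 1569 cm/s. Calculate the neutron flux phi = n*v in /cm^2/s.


phi = n * v
phi = 7.4208e+13 * 1569
phi = 1.1643e+17 /cm^2/s

1.1643e+17


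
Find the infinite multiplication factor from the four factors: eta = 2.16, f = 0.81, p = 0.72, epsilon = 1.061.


k_inf = eta * f * p * epsilon
k_inf = 2.16 * 0.81 * 0.72 * 1.061
k_inf = 1.3366

1.3366


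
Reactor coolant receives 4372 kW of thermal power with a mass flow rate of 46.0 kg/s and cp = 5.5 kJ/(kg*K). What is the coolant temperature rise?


dT = Q / (m_dot * cp)
dT = 4372 / (46.0 * 5.5)
dT = 17.281 C

17.281


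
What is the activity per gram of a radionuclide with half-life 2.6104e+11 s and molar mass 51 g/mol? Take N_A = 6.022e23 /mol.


lambda = ln(2) / t_half = ln(2) / 2.6104e+11 = 2.655329e-12 /s
SA = lambda * N_A / M
SA = 2.655329e-12 * 6.022e23 / 51
SA = 3.1354e+10 Bq/g

3.1354e+10


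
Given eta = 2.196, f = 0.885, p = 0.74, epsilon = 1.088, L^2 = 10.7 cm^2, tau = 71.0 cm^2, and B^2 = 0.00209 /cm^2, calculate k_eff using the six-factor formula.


k_inf = eta*f*p*eps = 2.196*0.885*0.74*1.088 = 1.564719
P_TNL = 1/(1 + L^2*B^2) = 1/(1 + 10.7*0.00209) = 0.9781262
P_FNL = exp(-B^2*tau) = exp(-0.00209*71.0) = 0.8620948
k_eff = k_inf * P_TNL * P_FNL = 1.564719 * 0.9781262 * 0.8620948
k_eff = 1.3194

1.3194


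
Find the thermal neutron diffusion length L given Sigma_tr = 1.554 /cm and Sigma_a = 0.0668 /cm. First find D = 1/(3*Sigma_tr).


D = 1 / (3 * Sigma_tr) = 1 / (3 * 1.554) = 0.2145002 cm
L = sqrt(D / Sigma_a)
L = sqrt(0.2145002 / 0.0668)
L = 1.7919 cm

1.7919


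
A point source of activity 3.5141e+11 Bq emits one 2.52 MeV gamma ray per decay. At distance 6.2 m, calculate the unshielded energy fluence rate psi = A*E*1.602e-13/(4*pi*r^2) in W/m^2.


psi = A * E * 1.602e-13 / (4*pi*r^2)
psi = 3.5141e+11 * 2.52 * 1.602e-13 / (4*pi*6.2^2)
psi = 2.9369e-04 W/m^2

2.9369e-04


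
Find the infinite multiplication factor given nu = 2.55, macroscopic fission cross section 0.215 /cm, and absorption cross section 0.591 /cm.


k_inf = nu * Sigma_f / Sigma_a
k_inf = 2.55 * 0.215 / 0.591
k_inf = 0.92766

0.92766


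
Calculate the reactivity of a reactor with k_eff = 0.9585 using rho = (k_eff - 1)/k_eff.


rho = (k_eff - 1) / k_eff
rho = (0.9585 - 1) / 0.9585
rho = -0.043297

-0.043297


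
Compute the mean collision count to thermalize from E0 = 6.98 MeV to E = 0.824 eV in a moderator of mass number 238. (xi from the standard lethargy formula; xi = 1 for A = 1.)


xi = 1 + (A-1)^2/(2A)*ln((A-1)/(A+1)) = 0.008379872 (for A = 238)
n = ln(E0/E) / xi
n = ln(6.98e6 / 0.824) / 0.008379872
n = ln(8.470874e+06) / 0.008379872 = 1903.6

1903.6


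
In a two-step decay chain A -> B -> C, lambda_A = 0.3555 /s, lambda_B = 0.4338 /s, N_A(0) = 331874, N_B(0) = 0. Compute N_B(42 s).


N_B(t) = lambda_A * N_A0 / (lambda_B - lambda_A) * [exp(-lambda_A*t) - exp(-lambda_B*t)]
exp(-0.3555*42) = 3.277548e-07; exp(-0.4338*42) = 1.222723e-08
N_B = 0.3555 * 331874 / (0.4338 - 0.3555) * (3.277548e-07 - 1.222723e-08)
N_B = 0.47543

0.47543


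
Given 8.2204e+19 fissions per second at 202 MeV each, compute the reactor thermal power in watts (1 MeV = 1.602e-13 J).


P = fission_rate * E_MeV * 1.602e-13
P = 8.2204e+19 * 202 * 1.602e-13
P = 2.6602e+09 W

2.6602e+09


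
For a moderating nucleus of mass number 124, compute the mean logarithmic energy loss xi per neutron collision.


xi = 1 + (A-1)^2/(2A) * ln((A-1)/(A+1))
xi = 1 + (124-1)^2/(2*124) * ln((124-1)/(124 +1))
xi = 0.016043

0.016043


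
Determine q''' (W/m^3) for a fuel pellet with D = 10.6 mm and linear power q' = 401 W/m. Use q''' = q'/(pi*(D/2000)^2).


r = D / 2 / 1000 = 10.6 / 2 / 1000 = 0.0053 m
q''' = q' / (pi * r^2)
q''' = 401 / (pi * 0.0053^2)
q''' = 4.5440e+06 W/m^3

4.5440e+06


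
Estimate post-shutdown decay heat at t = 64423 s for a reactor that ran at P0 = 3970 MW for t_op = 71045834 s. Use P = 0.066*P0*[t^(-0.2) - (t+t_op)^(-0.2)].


P/P0 = 0.066 * [t^(-0.2) - (t + t_op)^(-0.2)]
P/P0 = 0.066 * [64423^(-0.2) - (64423 + 71045834)^(-0.2)]
P/P0 = 0.066 * [0.1091922 - 0.02689141] = 0.005431852
P = 3970 * 0.005431852 = 21.564 MW

21.564


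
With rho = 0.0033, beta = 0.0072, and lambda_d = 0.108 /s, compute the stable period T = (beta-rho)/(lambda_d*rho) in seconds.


T = (beta - rho) / (lambda_d * rho)
T = (0.0072 - 0.0033) / (0.108 * 0.0033)
T = 10.943 s

10.943


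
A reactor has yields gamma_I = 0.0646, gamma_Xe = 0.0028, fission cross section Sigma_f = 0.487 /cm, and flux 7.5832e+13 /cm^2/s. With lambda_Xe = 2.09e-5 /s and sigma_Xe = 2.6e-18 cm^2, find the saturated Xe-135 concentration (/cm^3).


Xe_eq = (gamma_I + gamma_Xe) * Sigma_f * phi / (lambda_Xe + sigma_Xe * phi)
Numerator = (0.0646 + 0.0028) * 0.487 * 7.5832e+13 = 2.489094e+12
Denominator = 2.09e-5 + 2.6e-18 * 7.5832e+13 = 2.180632e-04
Xe_eq = 2.489094e+12 / 2.180632e-04 = 1.1415e+16 /cm^3

1.1415e+16


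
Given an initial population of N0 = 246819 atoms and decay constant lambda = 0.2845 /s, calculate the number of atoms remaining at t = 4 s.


N = N0 * exp(-lambda * t)
N = 246819 * exp(-0.2845 * 4)
N = 79095

79095


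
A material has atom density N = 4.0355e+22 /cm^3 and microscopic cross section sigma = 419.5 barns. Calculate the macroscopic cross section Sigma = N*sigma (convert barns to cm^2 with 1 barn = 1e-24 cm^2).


Sigma = N * sigma_barns * 1e-24
Sigma = 4.0355e+22 * 419.5 * 1e-24
Sigma = 16.929 /cm

16.929


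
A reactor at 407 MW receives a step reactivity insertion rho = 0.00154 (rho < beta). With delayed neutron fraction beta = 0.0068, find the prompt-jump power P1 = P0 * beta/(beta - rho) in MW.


P1/P0 = beta / (beta - rho)
P1/P0 = 0.0068 / (0.0068 - 0.00154) = 1.292776
P1 = 407 * 1.292776 = 526.16 MW

526.16


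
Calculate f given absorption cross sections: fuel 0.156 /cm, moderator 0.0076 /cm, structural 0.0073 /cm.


f = Sigma_a_fuel / (Sigma_a_fuel + Sigma_a_mod + Sigma_a_other)
f = 0.156 / (0.156 + 0.0076 + 0.0073)
f = 0.91281

0.91281


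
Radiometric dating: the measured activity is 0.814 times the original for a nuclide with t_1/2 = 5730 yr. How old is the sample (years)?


lambda = ln(2) / t_half = ln(2) / 5730 = 1.209681e-04 /yr
t = -ln(A/A0) / lambda
t = -ln(0.814) / 1.209681e-04
t = 1701.2 yr

1701.2


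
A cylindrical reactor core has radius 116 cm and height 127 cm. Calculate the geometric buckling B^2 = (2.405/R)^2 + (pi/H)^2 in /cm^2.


B^2 = (2.405/R)^2 + (pi/H)^2
B^2 = (2.405/116)^2 + (pi/127)^2
B^2 = 0.0010418 /cm^2

0.0010418


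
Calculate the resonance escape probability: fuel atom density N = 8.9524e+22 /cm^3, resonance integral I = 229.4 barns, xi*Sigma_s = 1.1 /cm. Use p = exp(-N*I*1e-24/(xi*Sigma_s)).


p = exp(-N * I * 1e-24 / (xi*Sigma_s))
p = exp(-8.9524e+22 * 229.4 * 1e-24 / 1.1)
p = 7.7947e-09

7.7947e-09


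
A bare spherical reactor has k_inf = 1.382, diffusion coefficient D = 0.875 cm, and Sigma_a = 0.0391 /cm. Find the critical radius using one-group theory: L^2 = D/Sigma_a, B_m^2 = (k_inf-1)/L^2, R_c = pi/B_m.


L^2 = D / Sigma_a = 0.875 / 0.0391 = 22.37852 cm^2
B_m^2 = (k_inf - 1) / L^2 = (1.382 - 1) / 22.37852 = 0.01706994 /cm^2
For a bare sphere: B_g = pi/R, so R_c = pi / sqrt(B_m^2)
R_c = pi / sqrt(0.01706994) = 24.046 cm

24.046


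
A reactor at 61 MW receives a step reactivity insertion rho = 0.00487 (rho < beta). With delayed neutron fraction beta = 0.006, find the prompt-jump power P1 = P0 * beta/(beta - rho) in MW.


P1/P0 = beta / (beta - rho)
P1/P0 = 0.006 / (0.006 - 0.00487) = 5.309735
P1 = 61 * 5.309735 = 323.89 MW

323.89


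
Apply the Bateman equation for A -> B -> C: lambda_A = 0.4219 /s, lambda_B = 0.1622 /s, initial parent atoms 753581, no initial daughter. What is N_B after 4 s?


N_B(t) = lambda_A * N_A0 / (lambda_B - lambda_A) * [exp(-lambda_A*t) - exp(-lambda_B*t)]
exp(-0.4219*4) = 0.1849629; exp(-0.1622*4) = 0.5226726
N_B = 0.4219 * 753581 / (0.1622 - 0.4219) * (0.1849629 - 0.5226726)
N_B = 413439

413439


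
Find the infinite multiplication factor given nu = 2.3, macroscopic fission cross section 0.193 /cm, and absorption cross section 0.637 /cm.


k_inf = nu * Sigma_f / Sigma_a
k_inf = 2.3 * 0.193 / 0.637
k_inf = 0.69686

0.69686


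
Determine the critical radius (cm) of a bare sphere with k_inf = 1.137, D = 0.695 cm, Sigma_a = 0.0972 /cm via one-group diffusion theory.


L^2 = D / Sigma_a = 0.695 / 0.0972 = 7.150206 cm^2
B_m^2 = (k_inf - 1) / L^2 = (1.137 - 1) / 7.150206 = 0.01916029 /cm^2
For a bare sphere: B_g = pi/R, so R_c = pi / sqrt(B_m^2)
R_c = pi / sqrt(0.01916029) = 22.696 cm

22.696


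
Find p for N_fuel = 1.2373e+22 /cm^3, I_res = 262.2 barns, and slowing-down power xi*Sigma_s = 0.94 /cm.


p = exp(-N * I * 1e-24 / (xi*Sigma_s))
p = exp(-1.2373e+22 * 262.2 * 1e-24 / 0.94)
p = 0.031705

0.031705


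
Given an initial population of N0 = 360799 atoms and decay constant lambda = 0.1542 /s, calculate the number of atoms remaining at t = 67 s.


N = N0 * exp(-lambda * t)
N = 360799 * exp(-0.1542 * 67)
N = 11.760

11.760


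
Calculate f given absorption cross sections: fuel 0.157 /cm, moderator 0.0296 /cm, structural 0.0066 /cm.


f = Sigma_a_fuel / (Sigma_a_fuel + Sigma_a_mod + Sigma_a_other)
f = 0.157 / (0.157 + 0.0296 + 0.0066)
f = 0.81263

0.81263


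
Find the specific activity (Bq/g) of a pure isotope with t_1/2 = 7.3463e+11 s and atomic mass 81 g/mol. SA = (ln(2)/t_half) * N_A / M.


lambda = ln(2) / t_half = ln(2) / 7.3463e+11 = 9.435324e-13 /s
SA = lambda * N_A / M
SA = 9.435324e-13 * 6.022e23 / 81
SA = 7.0148e+09 Bq/g

7.0148e+09


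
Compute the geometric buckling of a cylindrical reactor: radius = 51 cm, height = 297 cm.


B^2 = (2.405/R)^2 + (pi/H)^2
B^2 = (2.405/51)^2 + (pi/297)^2
B^2 = 0.0023357 /cm^2

0.0023357


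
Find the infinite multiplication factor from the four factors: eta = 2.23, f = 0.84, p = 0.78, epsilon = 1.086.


k_inf = eta * f * p * epsilon
k_inf = 2.23 * 0.84 * 0.78 * 1.086
k_inf = 1.5868

1.5868


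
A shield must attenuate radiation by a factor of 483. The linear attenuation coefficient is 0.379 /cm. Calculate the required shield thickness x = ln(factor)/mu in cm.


x = ln(factor) / mu
x = ln(483) / 0.379
x = 16.306 cm

16.306


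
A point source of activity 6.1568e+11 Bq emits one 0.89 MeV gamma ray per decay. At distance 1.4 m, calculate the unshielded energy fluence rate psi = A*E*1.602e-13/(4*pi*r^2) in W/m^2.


psi = A * E * 1.602e-13 / (4*pi*r^2)
psi = 6.1568e+11 * 0.89 * 1.602e-13 / (4*pi*1.4^2)
psi = 0.0035640 W/m^2

0.0035640


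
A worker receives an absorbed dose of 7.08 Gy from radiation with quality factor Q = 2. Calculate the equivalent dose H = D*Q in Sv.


H = D * Q
H = 7.08 * 2
H = 14.160 Sv

14.160


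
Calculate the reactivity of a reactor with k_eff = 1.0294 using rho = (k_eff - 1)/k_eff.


rho = (k_eff - 1) / k_eff
rho = (1.0294 - 1) / 1.0294
rho = 0.028560

0.028560


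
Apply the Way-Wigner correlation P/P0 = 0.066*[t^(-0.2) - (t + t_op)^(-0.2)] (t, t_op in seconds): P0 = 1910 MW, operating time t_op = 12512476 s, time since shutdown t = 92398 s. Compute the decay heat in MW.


P/P0 = 0.066 * [t^(-0.2) - (t + t_op)^(-0.2)]
P/P0 = 0.066 * [92398^(-0.2) - (92398 + 12512476)^(-0.2)]
P/P0 = 0.066 * [0.1015939 - 0.03800951] = 0.004196570
P = 1910 * 0.004196570 = 8.0154 MW

8.0154


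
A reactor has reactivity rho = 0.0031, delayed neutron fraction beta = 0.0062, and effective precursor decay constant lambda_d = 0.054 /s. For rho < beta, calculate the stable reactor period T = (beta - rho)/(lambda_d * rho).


T = (beta - rho) / (lambda_d * rho)
T = (0.0062 - 0.0031) / (0.054 * 0.0031)
T = 18.519 s

18.519


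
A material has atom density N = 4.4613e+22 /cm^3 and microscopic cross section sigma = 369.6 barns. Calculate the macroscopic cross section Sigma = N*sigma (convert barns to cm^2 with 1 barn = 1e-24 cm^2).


Sigma = N * sigma_barns * 1e-24
Sigma = 4.4613e+22 * 369.6 * 1e-24
Sigma = 16.489 /cm

16.489


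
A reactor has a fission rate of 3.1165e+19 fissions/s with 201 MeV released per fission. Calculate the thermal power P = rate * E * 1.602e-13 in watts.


P = fission_rate * E_MeV * 1.602e-13
P = 3.1165e+19 * 201 * 1.602e-13
P = 1.0035e+09 W

1.0035e+09


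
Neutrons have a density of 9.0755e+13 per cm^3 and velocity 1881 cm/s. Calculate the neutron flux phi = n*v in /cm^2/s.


phi = n * v
phi = 9.0755e+13 * 1881
phi = 1.7071e+17 /cm^2/s

1.7071e+17


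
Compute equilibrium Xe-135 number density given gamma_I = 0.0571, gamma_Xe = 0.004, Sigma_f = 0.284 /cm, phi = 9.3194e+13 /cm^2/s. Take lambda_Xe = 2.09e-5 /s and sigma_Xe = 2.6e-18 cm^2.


Xe_eq = (gamma_I + gamma_Xe) * Sigma_f * phi / (lambda_Xe + sigma_Xe * phi)
Numerator = (0.0571 + 0.004) * 0.284 * 9.3194e+13 = 1.617140e+12
Denominator = 2.09e-5 + 2.6e-18 * 9.3194e+13 = 2.632044e-04
Xe_eq = 1.617140e+12 / 2.632044e-04 = 6.1440e+15 /cm^3

6.1440e+15


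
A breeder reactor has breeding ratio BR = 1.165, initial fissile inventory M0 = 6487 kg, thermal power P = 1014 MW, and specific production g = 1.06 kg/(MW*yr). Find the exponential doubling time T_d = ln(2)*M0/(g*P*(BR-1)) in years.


Breeding gain G = BR - 1 = 1.165 - 1 = 0.165
Fissile production rate = g * P * G = 1.06 * 1014 * 0.165 = 177.3486 kg/yr
T_d = ln(2) * M0 / (g * P * G)
T_d = ln(2) * 6487 / 177.3486 = 25.354 yr

25.354


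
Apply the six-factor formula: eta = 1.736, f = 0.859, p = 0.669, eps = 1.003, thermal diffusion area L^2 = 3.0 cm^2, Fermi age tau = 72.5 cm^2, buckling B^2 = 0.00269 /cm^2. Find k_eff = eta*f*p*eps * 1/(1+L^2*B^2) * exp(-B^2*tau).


k_inf = eta*f*p*eps = 1.736*0.859*0.669*1.003 = 1.000622
P_TNL = 1/(1 + L^2*B^2) = 1/(1 + 3.0*0.00269) = 0.9919946
P_FNL = exp(-B^2*tau) = exp(-0.00269*72.5) = 0.8228141
k_eff = k_inf * P_TNL * P_FNL = 1.000622 * 0.9919946 * 0.8228141
k_eff = 0.81673

0.81673


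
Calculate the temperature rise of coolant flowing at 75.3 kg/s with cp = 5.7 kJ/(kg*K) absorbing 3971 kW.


dT = Q / (m_dot * cp)
dT = 3971 / (75.3 * 5.7)
dT = 9.2519 C

9.2519


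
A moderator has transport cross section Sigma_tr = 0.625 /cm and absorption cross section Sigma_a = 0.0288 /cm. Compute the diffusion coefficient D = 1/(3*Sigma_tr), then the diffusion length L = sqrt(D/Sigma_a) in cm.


D = 1 / (3 * Sigma_tr) = 1 / (3 * 0.625) = 0.5333333 cm
L = sqrt(D / Sigma_a)
L = sqrt(0.5333333 / 0.0288)
L = 4.3033 cm

4.3033


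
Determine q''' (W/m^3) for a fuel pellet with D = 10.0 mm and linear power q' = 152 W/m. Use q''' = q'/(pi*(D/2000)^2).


r = D / 2 / 1000 = 10.0 / 2 / 1000 = 0.005 m
q''' = q' / (pi * r^2)
q''' = 152 / (pi * 0.005^2)
q''' = 1.9353e+06 W/m^3

1.9353e+06


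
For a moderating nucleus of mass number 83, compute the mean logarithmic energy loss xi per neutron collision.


xi = 1 + (A-1)^2/(2A) * ln((A-1)/(A+1))
xi = 1 + (83-1)^2/(2*83) * ln((83-1)/(83 +1))
xi = 0.023904

0.023904


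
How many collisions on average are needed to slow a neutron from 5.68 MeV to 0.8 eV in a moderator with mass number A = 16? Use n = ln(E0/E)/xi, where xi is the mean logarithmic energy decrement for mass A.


xi = 1 + (A-1)^2/(2A)*ln((A-1)/(A+1)) = 0.1199467 (for A = 16)
n = ln(E0/E) / xi
n = ln(5.68e6 / 0.8) / 0.1199467
n = ln(7.100000e+06) / 0.1199467 = 131.52

131.52
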